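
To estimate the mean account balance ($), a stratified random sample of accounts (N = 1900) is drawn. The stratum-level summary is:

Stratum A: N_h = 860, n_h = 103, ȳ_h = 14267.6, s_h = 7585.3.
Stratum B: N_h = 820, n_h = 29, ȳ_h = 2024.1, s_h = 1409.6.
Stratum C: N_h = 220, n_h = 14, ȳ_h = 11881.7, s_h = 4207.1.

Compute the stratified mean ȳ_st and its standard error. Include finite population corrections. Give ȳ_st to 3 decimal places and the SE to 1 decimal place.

ȳ_st = Σ W_h ȳ_h = (860·14267.6 + 820·2024.1 + 220·11881.7)/1900 = 8707.30105
V̂(ȳ_st) = Σ W_h² (1 − n_h/N_h) s_h²/n_h, with W_h = N_h/N and N = 1900:
  stratum A: (860/1900)²·(1 − 103/860)·7585.3²/103 = 100738
  stratum B: (820/1900)²·(1 − 29/820)·1409.6²/29 = 12310.5
  stratum C: (220/1900)²·(1 − 14/220)·4207.1²/14 = 15871.6
V̂(ȳ_st) = 128921
SE(ȳ_st) = √128921 = 359.055

ȳ_st ≈ 8707.301, SE ≈ 359.1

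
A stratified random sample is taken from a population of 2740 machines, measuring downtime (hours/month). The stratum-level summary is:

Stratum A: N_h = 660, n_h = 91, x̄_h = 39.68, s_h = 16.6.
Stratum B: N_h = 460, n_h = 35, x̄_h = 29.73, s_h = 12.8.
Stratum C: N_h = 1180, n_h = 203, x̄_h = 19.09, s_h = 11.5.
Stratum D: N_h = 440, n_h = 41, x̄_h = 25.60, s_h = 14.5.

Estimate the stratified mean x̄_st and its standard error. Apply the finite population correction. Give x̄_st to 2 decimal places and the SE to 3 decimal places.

x̄_st = Σ W_h x̄_h = (660·39.68 + 460·29.73 + 1180·19.09 + 440·25.60)/2740 = 26.88131
V̂(x̄_st) = Σ W_h² (1 − n_h/N_h) s_h²/n_h, with W_h = N_h/N and N = 2740:
  stratum A: (660/2740)²·(1 − 91/660)·16.6²/91 = 0.151471
  stratum B: (460/2740)²·(1 − 35/460)·12.8²/35 = 0.121898
  stratum C: (1180/2740)²·(1 − 203/1180)·11.5²/203 = 0.10004
  stratum D: (440/2740)²·(1 − 41/440)·14.5²/41 = 0.119916
V̂(x̄_st) = 0.493326
SE(x̄_st) = √0.493326 = 0.702371

x̄_st ≈ 26.88, SE ≈ 0.702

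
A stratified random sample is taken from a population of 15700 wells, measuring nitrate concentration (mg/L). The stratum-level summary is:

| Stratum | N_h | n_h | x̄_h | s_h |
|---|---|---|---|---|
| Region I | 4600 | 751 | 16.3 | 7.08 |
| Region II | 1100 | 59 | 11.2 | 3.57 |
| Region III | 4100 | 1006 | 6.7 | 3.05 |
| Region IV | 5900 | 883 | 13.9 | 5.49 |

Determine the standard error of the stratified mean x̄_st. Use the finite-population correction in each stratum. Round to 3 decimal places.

V̂(x̄_st) = Σ W_h² (1 − n_h/N_h) s_h²/n_h, with W_h = N_h/N and N = 15700:
  stratum Region I: (4600/15700)²·(1 − 751/4600)·7.08²/751 = 0.00479439
  stratum Region II: (1100/15700)²·(1 − 59/1100)·3.57²/59 = 0.00100353
  stratum Region III: (4100/15700)²·(1 − 1006/4100)·3.05²/1006 = 0.00047589
  stratum Region IV: (5900/15700)²·(1 − 883/5900)·5.49²/883 = 0.00409903
V̂(x̄_st) = 0.0103728
SE(x̄_st) = √0.0103728 = 0.101847

SE(x̄_st) ≈ 0.102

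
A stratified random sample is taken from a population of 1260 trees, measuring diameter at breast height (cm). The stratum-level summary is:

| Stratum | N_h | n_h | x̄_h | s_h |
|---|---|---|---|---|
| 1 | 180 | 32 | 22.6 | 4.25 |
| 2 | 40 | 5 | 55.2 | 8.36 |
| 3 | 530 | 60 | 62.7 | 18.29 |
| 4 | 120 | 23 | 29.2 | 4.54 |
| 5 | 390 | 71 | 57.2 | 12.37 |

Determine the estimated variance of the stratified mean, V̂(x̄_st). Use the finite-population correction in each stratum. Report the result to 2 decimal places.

V̂(x̄_st) = Σ W_h² (1 − n_h/N_h) s_h²/n_h, with W_h = N_h/N and N = 1260:
  stratum 1: (180/1260)²·(1 − 32/180)·4.25²/32 = 0.00947155
  stratum 2: (40/1260)²·(1 − 5/40)·8.36²/5 = 0.0123262
  stratum 3: (530/1260)²·(1 − 60/530)·18.29²/60 = 0.8748
  stratum 4: (120/1260)²·(1 − 23/120)·4.54²/23 = 0.00657046
  stratum 5: (390/1260)²·(1 − 71/390)·12.37²/71 = 0.168887
V̂(x̄_st) = 1.07205

V̂(x̄_st) ≈ 1.07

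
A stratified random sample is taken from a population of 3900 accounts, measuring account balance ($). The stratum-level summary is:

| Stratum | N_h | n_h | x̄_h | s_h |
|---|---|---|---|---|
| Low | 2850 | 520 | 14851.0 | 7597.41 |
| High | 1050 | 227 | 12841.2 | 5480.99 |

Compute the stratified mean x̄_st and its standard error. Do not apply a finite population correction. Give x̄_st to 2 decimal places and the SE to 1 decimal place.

x̄_st = Σ W_h x̄_h = (2850·14851.0 + 1050·12841.2)/3900 = 14309.90000
V̂(x̄_st) = Σ W_h² s_h²/n_h, with W_h = N_h/N and N = 3900:
  stratum Low: (2850/3900)²·7597.41²/520 = 59277.3
  stratum High: (1050/3900)²·5480.99²/227 = 9592.72
V̂(x̄_st) = 68870
SE(x̄_st) = √68870 = 262.431

x̄_st ≈ 14309.90, SE ≈ 262.4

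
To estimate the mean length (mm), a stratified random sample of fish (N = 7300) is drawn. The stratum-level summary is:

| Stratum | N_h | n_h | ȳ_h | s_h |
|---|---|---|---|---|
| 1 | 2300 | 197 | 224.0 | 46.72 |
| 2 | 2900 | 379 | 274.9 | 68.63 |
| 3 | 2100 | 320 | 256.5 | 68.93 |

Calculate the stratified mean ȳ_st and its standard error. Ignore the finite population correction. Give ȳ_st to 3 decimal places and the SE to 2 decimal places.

ȳ_st ≈ 253.570, SE ≈ 2.07

ȳ_st = Σ W_h ȳ_h = (2300·224.0 + 2900·274.9 + 2100·256.5)/7300 = 253.56986
V̂(ȳ_st) = Σ W_h² s_h²/n_h, with W_h = N_h/N and N = 7300:
  stratum 1: (2300/7300)²·46.72²/197 = 1.09989
  stratum 2: (2900/7300)²·68.63²/379 = 1.96128
  stratum 3: (2100/7300)²·68.93²/320 = 1.22874
V̂(ȳ_st) = 4.28991
SE(ȳ_st) = √4.28991 = 2.07121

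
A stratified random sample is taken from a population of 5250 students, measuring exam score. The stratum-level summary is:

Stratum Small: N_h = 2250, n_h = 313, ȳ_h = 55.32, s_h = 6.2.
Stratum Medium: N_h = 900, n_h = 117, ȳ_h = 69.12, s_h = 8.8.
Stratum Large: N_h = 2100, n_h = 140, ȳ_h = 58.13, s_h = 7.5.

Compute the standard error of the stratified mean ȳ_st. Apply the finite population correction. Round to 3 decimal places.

SE(ȳ_st) ≈ 0.310

V̂(ȳ_st) = Σ W_h² (1 − n_h/N_h) s_h²/n_h, with W_h = N_h/N and N = 5250:
  stratum Small: (2250/5250)²·(1 − 313/2250)·6.2²/313 = 0.0194193
  stratum Medium: (900/5250)²·(1 − 117/900)·8.8²/117 = 0.0169225
  stratum Large: (2100/5250)²·(1 − 140/2100)·7.5²/140 = 0.06
V̂(ȳ_st) = 0.0963418
SE(ȳ_st) = √0.0963418 = 0.31039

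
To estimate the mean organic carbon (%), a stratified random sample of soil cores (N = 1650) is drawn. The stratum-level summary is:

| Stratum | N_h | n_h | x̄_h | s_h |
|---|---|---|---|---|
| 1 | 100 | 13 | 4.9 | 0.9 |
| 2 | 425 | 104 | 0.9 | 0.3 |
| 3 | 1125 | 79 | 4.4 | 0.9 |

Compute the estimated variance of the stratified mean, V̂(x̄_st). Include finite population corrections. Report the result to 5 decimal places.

V̂(x̄_st) = Σ W_h² (1 − n_h/N_h) s_h²/n_h, with W_h = N_h/N and N = 1650:
  stratum 1: (100/1650)²·(1 − 13/100)·0.9²/13 = 0.00019911
  stratum 2: (425/1650)²·(1 − 104/425)·0.3²/104 = 4.33646e-05
  stratum 3: (1125/1650)²·(1 − 79/1125)·0.9²/79 = 0.00443174
V̂(x̄_st) = 0.00467421

V̂(x̄_st) ≈ 0.00467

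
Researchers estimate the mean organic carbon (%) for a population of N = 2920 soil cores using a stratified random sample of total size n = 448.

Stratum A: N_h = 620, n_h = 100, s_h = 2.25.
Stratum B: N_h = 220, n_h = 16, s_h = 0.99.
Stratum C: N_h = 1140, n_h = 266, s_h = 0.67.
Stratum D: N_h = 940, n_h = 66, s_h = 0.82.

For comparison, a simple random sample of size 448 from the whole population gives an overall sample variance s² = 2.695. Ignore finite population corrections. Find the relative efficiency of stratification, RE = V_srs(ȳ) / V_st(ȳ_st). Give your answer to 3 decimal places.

V̂(ȳ_st) = Σ W_h² s_h²/n_h, with W_h = N_h/N and N = 2920:
  stratum A: (620/2920)²·2.25²/100 = 0.00228235
  stratum B: (220/2920)²·0.99²/16 = 0.00034772
  stratum C: (1140/2920)²·0.67²/266 = 0.000257224
  stratum D: (940/2920)²·0.82²/66 = 0.00105578
V_st = 0.00394308
V_srs = s²/n = 2.695/448 = 0.00601562
Relative efficiency = V_srs / V_st = 0.00601562/0.00394308 = 1.5256

RE ≈ 1.526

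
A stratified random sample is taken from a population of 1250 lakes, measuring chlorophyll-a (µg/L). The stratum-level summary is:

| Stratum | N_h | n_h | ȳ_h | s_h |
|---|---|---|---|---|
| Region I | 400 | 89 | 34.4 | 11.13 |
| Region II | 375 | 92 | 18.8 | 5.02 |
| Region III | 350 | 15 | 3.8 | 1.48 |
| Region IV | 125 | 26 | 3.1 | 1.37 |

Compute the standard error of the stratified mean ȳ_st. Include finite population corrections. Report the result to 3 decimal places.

SE(ȳ_st) ≈ 0.375

V̂(ȳ_st) = Σ W_h² (1 − n_h/N_h) s_h²/n_h, with W_h = N_h/N and N = 1250:
  stratum Region I: (400/1250)²·(1 − 89/400)·11.13²/89 = 0.110816
  stratum Region II: (375/1250)²·(1 − 92/375)·5.02²/92 = 0.0186045
  stratum Region III: (350/1250)²·(1 − 15/350)·1.48²/15 = 0.0109578
  stratum Region IV: (125/1250)²·(1 − 26/125)·1.37²/26 = 0.000571733
V̂(ȳ_st) = 0.14095
SE(ȳ_st) = √0.14095 = 0.375433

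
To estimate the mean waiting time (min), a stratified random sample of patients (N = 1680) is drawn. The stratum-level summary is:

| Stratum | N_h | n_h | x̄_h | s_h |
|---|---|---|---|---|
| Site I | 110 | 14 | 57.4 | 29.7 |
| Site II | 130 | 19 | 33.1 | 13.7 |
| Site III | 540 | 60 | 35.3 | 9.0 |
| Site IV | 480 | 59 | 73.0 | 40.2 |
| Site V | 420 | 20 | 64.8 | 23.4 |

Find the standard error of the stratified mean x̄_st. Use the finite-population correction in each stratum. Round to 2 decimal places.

SE(x̄_st) ≈ 2.00

V̂(x̄_st) = Σ W_h² (1 − n_h/N_h) s_h²/n_h, with W_h = N_h/N and N = 1680:
  stratum Site I: (110/1680)²·(1 − 14/110)·29.7²/14 = 0.235738
  stratum Site II: (130/1680)²·(1 − 19/130)·13.7²/19 = 0.0505051
  stratum Site III: (540/1680)²·(1 − 60/540)·9.0²/60 = 0.12398
  stratum Site IV: (480/1680)²·(1 − 59/480)·40.2²/59 = 1.96112
  stratum Site V: (420/1680)²·(1 − 20/420)·23.4²/20 = 1.62964
V̂(x̄_st) = 4.00099
SE(x̄_st) = √4.00099 = 2.00025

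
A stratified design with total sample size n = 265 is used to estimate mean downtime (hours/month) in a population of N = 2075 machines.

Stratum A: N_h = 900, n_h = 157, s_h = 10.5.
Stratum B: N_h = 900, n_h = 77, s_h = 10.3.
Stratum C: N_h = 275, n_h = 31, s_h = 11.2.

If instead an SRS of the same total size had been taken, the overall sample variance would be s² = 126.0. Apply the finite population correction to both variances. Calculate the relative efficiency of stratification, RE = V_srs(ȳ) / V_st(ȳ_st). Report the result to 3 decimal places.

RE ≈ 1.014

V̂(ȳ_st) = Σ W_h² (1 − n_h/N_h) s_h²/n_h, with W_h = N_h/N and N = 2075:
  stratum A: (900/2075)²·(1 − 157/900)·10.5²/157 = 0.109062
  stratum B: (900/2075)²·(1 − 77/900)·10.3²/77 = 0.237023
  stratum C: (275/2075)²·(1 − 31/275)·11.2²/31 = 0.063061
V_st = 0.409146
V_srs = (1 − 265/2075)·126.0/265 = 0.414749
Relative efficiency = V_srs / V_st = 0.414749/0.409146 = 1.0137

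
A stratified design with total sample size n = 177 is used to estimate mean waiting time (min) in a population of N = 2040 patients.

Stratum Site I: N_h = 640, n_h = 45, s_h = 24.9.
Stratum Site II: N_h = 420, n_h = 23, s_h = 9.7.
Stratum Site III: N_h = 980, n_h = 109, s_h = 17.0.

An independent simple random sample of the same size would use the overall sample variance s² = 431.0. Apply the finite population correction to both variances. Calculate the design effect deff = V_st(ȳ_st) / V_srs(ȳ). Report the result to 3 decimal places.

V̂(ȳ_st) = Σ W_h² (1 − n_h/N_h) s_h²/n_h, with W_h = N_h/N and N = 2040:
  stratum Site I: (640/2040)²·(1 − 45/640)·24.9²/45 = 1.26073
  stratum Site II: (420/2040)²·(1 − 23/420)·9.7²/23 = 0.163906
  stratum Site III: (980/2040)²·(1 − 109/980)·17.0²/109 = 0.54382
V_st = 1.96846
V_srs = (1 − 177/2040)·431.0/177 = 2.22375
deff = V_st / V_srs = 1.96846/2.22375 = 0.8852

deff ≈ 0.885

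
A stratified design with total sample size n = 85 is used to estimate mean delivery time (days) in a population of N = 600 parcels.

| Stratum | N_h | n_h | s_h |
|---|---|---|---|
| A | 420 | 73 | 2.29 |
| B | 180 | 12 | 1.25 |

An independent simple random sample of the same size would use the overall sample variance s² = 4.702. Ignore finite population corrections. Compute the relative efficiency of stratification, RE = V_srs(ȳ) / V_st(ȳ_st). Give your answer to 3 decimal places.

RE ≈ 1.179

V̂(ȳ_st) = Σ W_h² s_h²/n_h, with W_h = N_h/N and N = 600:
  stratum A: (420/600)²·2.29²/73 = 0.0352001
  stratum B: (180/600)²·1.25²/12 = 0.0117188
V_st = 0.0469189
V_srs = s²/n = 4.702/85 = 0.0553176
Relative efficiency = V_srs / V_st = 0.0553176/0.0469189 = 1.1790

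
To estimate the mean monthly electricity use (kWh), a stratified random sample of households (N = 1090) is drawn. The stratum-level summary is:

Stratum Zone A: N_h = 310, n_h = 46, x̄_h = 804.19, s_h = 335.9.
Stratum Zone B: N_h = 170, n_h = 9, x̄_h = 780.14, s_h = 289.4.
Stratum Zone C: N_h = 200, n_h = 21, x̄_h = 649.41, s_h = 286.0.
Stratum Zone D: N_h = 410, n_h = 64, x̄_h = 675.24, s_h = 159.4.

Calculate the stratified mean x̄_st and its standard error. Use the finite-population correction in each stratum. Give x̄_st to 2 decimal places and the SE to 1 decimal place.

x̄_st = Σ W_h x̄_h = (310·804.19 + 170·780.14 + 200·649.41 + 410·675.24)/1090 = 723.53495
V̂(x̄_st) = Σ W_h² (1 − n_h/N_h) s_h²/n_h, with W_h = N_h/N and N = 1090:
  stratum Zone A: (310/1090)²·(1 − 46/310)·335.9²/46 = 168.956
  stratum Zone B: (170/1090)²·(1 − 9/170)·289.4²/9 = 214.376
  stratum Zone C: (200/1090)²·(1 − 21/200)·286.0²/21 = 117.366
  stratum Zone D: (410/1090)²·(1 − 64/410)·159.4²/64 = 47.4028
V̂(x̄_st) = 548.101
SE(x̄_st) = √548.101 = 23.4116

x̄_st ≈ 723.53, SE ≈ 23.4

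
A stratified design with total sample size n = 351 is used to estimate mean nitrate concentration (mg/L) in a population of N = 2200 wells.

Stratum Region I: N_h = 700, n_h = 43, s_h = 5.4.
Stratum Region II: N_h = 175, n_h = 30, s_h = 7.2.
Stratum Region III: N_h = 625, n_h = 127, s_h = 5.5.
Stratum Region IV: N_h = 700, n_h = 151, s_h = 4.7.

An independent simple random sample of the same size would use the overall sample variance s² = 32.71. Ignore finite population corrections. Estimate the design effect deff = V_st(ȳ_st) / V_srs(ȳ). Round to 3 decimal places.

deff ≈ 1.219

V̂(ȳ_st) = Σ W_h² s_h²/n_h, with W_h = N_h/N and N = 2200:
  stratum Region I: (700/2200)²·5.4²/43 = 0.0686546
  stratum Region II: (175/2200)²·7.2²/30 = 0.0109339
  stratum Region III: (625/2200)²·5.5²/127 = 0.0192237
  stratum Region IV: (700/2200)²·4.7²/151 = 0.0148105
V_st = 0.113623
V_srs = s²/n = 32.71/351 = 0.0931909
deff = V_st / V_srs = 0.113623/0.0931909 = 1.2192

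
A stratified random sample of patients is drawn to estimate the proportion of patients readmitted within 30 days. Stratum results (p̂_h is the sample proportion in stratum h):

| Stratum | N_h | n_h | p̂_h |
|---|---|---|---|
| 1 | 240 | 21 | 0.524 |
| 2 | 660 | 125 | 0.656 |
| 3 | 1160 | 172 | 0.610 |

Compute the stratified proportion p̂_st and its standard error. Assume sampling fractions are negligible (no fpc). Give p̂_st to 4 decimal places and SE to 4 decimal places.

N = 2060; stratum weights W_h = N_h/N.
p̂_st = Σ W_h p̂_h = (240·0.524 + 660·0.656 + 1160·0.610)/2060 = 0.61472
V̂(p̂_st) = Σ W_h² p̂_h(1−p̂_h)/(n_h−1):
  stratum 1: (240/2060)²·0.524·0.476/20 = 0.000169276
  stratum 2: (660/2060)²·0.656·0.344/124 = 0.000186807
  stratum 3: (1160/2060)²·0.610·0.390/171 = 0.000441143
V̂(p̂_st) = 0.000797227; SE = √V̂ = 0.0282352

p̂_st ≈ 0.6147, SE ≈ 0.0282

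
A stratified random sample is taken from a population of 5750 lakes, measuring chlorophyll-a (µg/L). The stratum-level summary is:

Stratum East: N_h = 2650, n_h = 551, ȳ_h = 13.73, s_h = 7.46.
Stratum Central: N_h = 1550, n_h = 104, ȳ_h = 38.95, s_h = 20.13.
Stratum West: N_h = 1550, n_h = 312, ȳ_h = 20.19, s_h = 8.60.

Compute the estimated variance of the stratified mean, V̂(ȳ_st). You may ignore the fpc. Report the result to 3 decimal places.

V̂(ȳ_st) = Σ W_h² s_h²/n_h, with W_h = N_h/N and N = 5750:
  stratum East: (2650/5750)²·7.46²/551 = 0.0214527
  stratum Central: (1550/5750)²·20.13²/104 = 0.283127
  stratum West: (1550/5750)²·8.60²/312 = 0.0172254
V̂(ȳ_st) = 0.321806

V̂(ȳ_st) ≈ 0.322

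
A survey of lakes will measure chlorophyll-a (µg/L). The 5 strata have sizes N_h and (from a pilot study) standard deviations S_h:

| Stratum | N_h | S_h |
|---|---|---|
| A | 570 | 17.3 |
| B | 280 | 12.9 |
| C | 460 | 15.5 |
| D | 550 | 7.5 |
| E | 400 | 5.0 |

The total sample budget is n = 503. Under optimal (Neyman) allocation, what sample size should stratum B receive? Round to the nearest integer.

68

Neyman allocation: n_h = n · N_h S_h / Σ N_i S_i, with n = 503.
  stratum A: N_h·S_h = 570·17.3 = 9861.00
  stratum B: N_h·S_h = 280·12.9 = 3612.00
  stratum C: N_h·S_h = 460·15.5 = 7130.00
  stratum D: N_h·S_h = 550·7.5 = 4125.00
  stratum E: N_h·S_h = 400·5.0 = 2000.00
Σ N_h S_h = 26728.00
n for stratum B = 503·3612.00/26728.00 = 67.975 → 68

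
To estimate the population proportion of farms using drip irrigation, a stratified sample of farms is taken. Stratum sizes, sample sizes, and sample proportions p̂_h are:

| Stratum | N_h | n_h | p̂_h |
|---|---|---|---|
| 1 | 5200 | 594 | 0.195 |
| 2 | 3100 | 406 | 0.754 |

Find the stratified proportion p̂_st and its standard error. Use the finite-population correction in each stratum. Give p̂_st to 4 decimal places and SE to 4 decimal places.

N = 8300; stratum weights W_h = N_h/N.
p̂_st = Σ W_h p̂_h = (5200·0.195 + 3100·0.754)/8300 = 0.40378
V̂(p̂_st) = Σ W_h² (1 − n_h/N_h) p̂_h(1−p̂_h)/(n_h−1):
  stratum 1: (5200/8300)²·(1 − 594/5200)·0.195·0.805/593 = 9.20337e-05
  stratum 2: (3100/8300)²·(1 − 406/3100)·0.754·0.246/405 = 5.55206e-05
V̂(p̂_st) = 0.000147554; SE = √V̂ = 0.0121472

p̂_st ≈ 0.4038, SE ≈ 0.0121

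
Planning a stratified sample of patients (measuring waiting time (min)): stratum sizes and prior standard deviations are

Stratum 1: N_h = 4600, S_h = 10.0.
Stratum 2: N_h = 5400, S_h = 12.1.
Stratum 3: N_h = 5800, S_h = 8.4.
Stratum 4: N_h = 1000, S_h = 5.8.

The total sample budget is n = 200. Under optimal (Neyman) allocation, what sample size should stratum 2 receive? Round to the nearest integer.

Neyman allocation: n_h = n · N_h S_h / Σ N_i S_i, with n = 200.
  stratum 1: N_h·S_h = 4600·10.0 = 46000.00
  stratum 2: N_h·S_h = 5400·12.1 = 65340.00
  stratum 3: N_h·S_h = 5800·8.4 = 48720.00
  stratum 4: N_h·S_h = 1000·5.8 = 5800.00
Σ N_h S_h = 165860.00
n for stratum 2 = 200·65340.00/165860.00 = 78.789 → 79

79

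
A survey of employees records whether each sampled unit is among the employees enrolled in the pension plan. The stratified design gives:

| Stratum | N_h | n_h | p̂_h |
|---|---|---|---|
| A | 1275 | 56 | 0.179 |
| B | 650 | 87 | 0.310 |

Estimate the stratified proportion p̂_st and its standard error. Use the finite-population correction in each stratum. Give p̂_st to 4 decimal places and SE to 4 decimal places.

N = 1925; stratum weights W_h = N_h/N.
p̂_st = Σ W_h p̂_h = (1275·0.179 + 650·0.310)/1925 = 0.22323
V̂(p̂_st) = Σ W_h² (1 − n_h/N_h) p̂_h(1−p̂_h)/(n_h−1):
  stratum A: (1275/1925)²·(1 − 56/1275)·0.179·0.821/55 = 0.00112069
  stratum B: (650/1925)²·(1 − 87/650)·0.310·0.690/86 = 0.000245625
V̂(p̂_st) = 0.00136632; SE = √V̂ = 0.0369637

p̂_st ≈ 0.2232, SE ≈ 0.0370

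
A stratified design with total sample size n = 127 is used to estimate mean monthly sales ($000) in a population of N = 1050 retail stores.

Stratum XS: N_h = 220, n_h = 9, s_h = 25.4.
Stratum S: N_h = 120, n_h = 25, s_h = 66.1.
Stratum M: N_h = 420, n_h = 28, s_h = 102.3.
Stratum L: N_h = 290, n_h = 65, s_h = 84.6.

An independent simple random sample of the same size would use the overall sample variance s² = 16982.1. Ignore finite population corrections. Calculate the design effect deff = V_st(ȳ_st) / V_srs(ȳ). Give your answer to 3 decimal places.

V̂(ȳ_st) = Σ W_h² s_h²/n_h, with W_h = N_h/N and N = 1050:
  stratum XS: (220/1050)²·25.4²/9 = 3.14696
  stratum S: (120/1050)²·66.1²/25 = 2.28269
  stratum M: (420/1050)²·102.3²/28 = 59.8017
  stratum L: (290/1050)²·84.6²/65 = 8.39933
V_st = 73.6306
V_srs = s²/n = 16982.1/127 = 133.717
deff = V_st / V_srs = 73.6306/133.717 = 0.5506

deff ≈ 0.551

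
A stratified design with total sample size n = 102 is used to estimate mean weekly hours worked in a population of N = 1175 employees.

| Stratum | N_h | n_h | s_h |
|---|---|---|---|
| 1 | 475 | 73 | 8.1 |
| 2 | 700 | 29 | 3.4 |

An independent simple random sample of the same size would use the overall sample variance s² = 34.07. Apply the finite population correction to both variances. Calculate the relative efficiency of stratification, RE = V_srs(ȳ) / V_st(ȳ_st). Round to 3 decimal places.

V̂(ȳ_st) = Σ W_h² (1 − n_h/N_h) s_h²/n_h, with W_h = N_h/N and N = 1175:
  stratum 1: (475/1175)²·(1 − 73/475)·8.1²/73 = 0.124306
  stratum 2: (700/1175)²·(1 − 29/700)·3.4²/29 = 0.135614
V_st = 0.25992
V_srs = (1 − 102/1175)·34.07/102 = 0.305024
Relative efficiency = V_srs / V_st = 0.305024/0.25992 = 1.1735

RE ≈ 1.174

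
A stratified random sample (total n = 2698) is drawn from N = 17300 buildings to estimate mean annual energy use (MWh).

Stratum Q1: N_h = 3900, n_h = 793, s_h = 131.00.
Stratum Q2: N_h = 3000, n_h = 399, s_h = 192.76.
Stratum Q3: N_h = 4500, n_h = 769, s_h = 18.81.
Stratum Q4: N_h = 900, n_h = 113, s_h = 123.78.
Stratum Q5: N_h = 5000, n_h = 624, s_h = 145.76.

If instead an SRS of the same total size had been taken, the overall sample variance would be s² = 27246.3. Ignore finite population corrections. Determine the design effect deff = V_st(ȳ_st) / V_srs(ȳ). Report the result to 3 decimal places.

deff ≈ 0.707

V̂(ȳ_st) = Σ W_h² s_h²/n_h, with W_h = N_h/N and N = 17300:
  stratum Q1: (3900/17300)²·131.00²/793 = 1.09978
  stratum Q2: (3000/17300)²·192.76²/399 = 2.80034
  stratum Q3: (4500/17300)²·18.81²/769 = 0.0311304
  stratum Q4: (900/17300)²·123.78²/113 = 0.366957
  stratum Q5: (5000/17300)²·145.76²/624 = 2.84407
V_st = 7.14228
V_srs = s²/n = 27246.3/2698 = 10.0987
deff = V_st / V_srs = 7.14228/10.0987 = 0.7072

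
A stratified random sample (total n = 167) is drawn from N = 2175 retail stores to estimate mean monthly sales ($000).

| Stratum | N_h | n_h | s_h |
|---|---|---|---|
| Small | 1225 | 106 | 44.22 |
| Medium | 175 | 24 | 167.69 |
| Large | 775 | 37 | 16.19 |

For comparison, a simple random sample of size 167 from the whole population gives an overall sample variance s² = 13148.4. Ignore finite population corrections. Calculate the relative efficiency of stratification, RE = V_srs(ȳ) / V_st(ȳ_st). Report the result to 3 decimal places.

RE ≈ 5.492

V̂(ȳ_st) = Σ W_h² s_h²/n_h, with W_h = N_h/N and N = 2175:
  stratum Small: (1225/2175)²·44.22²/106 = 5.85174
  stratum Medium: (175/2175)²·167.69²/24 = 7.58509
  stratum Large: (775/2175)²·16.19²/37 = 0.89945
V_st = 14.3363
V_srs = s²/n = 13148.4/167 = 78.7329
Relative efficiency = V_srs / V_st = 78.7329/14.3363 = 5.4919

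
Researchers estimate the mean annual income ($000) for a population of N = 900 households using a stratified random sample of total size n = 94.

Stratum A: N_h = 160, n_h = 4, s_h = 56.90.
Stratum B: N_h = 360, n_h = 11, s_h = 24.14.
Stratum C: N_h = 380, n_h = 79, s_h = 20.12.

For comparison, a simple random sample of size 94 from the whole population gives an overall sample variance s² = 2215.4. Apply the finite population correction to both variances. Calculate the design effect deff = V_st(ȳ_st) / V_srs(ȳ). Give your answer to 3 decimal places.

deff ≈ 1.605

V̂(ȳ_st) = Σ W_h² (1 − n_h/N_h) s_h²/n_h, with W_h = N_h/N and N = 900:
  stratum A: (160/900)²·(1 − 4/160)·56.90²/4 = 24.9416
  stratum B: (360/900)²·(1 − 11/360)·24.14²/11 = 8.21722
  stratum C: (380/900)²·(1 − 79/380)·20.12²/79 = 0.723592
V_st = 33.8824
V_srs = (1 − 94/900)·2215.4/94 = 21.1065
deff = V_st / V_srs = 33.8824/21.1065 = 1.6053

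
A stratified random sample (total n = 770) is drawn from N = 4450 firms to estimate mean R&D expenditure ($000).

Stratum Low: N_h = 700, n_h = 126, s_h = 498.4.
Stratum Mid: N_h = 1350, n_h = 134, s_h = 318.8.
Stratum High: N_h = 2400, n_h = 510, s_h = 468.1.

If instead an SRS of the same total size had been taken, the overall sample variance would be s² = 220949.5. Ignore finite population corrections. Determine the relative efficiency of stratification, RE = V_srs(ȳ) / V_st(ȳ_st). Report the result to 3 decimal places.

RE ≈ 1.178

V̂(ȳ_st) = Σ W_h² s_h²/n_h, with W_h = N_h/N and N = 4450:
  stratum Low: (700/4450)²·498.4²/126 = 48.7822
  stratum Mid: (1350/4450)²·318.8²/134 = 69.8038
  stratum High: (2400/4450)²·468.1²/510 = 124.971
V_st = 243.557
V_srs = s²/n = 220949.5/770 = 286.947
Relative efficiency = V_srs / V_st = 286.947/243.557 = 1.1782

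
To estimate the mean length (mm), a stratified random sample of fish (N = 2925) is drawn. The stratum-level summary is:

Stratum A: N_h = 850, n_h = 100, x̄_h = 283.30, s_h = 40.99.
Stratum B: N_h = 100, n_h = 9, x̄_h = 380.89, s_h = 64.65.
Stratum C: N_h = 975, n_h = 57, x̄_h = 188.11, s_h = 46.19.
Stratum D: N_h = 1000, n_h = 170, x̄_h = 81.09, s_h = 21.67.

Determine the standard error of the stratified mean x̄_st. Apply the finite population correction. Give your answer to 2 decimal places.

V̂(x̄_st) = Σ W_h² (1 − n_h/N_h) s_h²/n_h, with W_h = N_h/N and N = 2925:
  stratum A: (850/2925)²·(1 − 100/850)·40.99²/100 = 1.25194
  stratum B: (100/2925)²·(1 − 9/100)·64.65²/9 = 0.493951
  stratum C: (975/2925)²·(1 − 57/975)·46.19²/57 = 3.91577
  stratum D: (1000/2925)²·(1 − 170/1000)·21.67²/170 = 0.267976
V̂(x̄_st) = 5.92963
SE(x̄_st) = √5.92963 = 2.43508

SE(x̄_st) ≈ 2.44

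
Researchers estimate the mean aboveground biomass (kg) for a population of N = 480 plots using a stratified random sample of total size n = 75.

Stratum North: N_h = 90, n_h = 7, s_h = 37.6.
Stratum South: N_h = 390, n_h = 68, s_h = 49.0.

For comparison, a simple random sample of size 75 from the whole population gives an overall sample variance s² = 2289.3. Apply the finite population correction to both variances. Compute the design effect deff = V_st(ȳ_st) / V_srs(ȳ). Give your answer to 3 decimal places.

V̂(ȳ_st) = Σ W_h² (1 − n_h/N_h) s_h²/n_h, with W_h = N_h/N and N = 480:
  stratum North: (90/480)²·(1 − 7/90)·37.6²/7 = 6.54811
  stratum South: (390/480)²·(1 − 68/390)·49.0²/68 = 19.2451
V_st = 25.7933
V_srs = (1 − 75/480)·2289.3/75 = 25.7546
deff = V_st / V_srs = 25.7933/25.7546 = 1.0015

deff ≈ 1.001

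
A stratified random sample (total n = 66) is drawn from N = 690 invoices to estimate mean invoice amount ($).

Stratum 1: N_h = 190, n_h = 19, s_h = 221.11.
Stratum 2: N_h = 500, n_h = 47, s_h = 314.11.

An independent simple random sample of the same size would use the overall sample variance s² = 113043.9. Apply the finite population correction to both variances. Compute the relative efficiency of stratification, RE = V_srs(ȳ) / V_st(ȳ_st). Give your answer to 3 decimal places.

RE ≈ 1.319

V̂(ȳ_st) = Σ W_h² (1 − n_h/N_h) s_h²/n_h, with W_h = N_h/N and N = 690:
  stratum 1: (190/690)²·(1 − 19/190)·221.11²/19 = 175.596
  stratum 2: (500/690)²·(1 − 47/500)·314.11²/47 = 998.701
V_st = 1174.3
V_srs = (1 − 66/690)·113043.9/66 = 1548.95
Relative efficiency = V_srs / V_st = 1548.95/1174.3 = 1.3190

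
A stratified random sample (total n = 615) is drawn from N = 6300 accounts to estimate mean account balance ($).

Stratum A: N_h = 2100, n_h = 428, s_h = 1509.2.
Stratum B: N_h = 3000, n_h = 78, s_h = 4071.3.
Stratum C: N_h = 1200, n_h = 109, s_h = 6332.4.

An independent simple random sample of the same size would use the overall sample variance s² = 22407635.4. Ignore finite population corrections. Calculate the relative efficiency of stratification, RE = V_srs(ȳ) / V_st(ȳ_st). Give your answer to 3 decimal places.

V̂(ȳ_st) = Σ W_h² s_h²/n_h, with W_h = N_h/N and N = 6300:
  stratum A: (2100/6300)²·1509.2²/428 = 591.299
  stratum B: (3000/6300)²·4071.3²/78 = 48187.3
  stratum C: (1200/6300)²·6332.4²/109 = 13347.2
V_st = 62125.9
V_srs = s²/n = 22407635.4/615 = 36435.2
Relative efficiency = V_srs / V_st = 36435.2/62125.9 = 0.5865

RE ≈ 0.586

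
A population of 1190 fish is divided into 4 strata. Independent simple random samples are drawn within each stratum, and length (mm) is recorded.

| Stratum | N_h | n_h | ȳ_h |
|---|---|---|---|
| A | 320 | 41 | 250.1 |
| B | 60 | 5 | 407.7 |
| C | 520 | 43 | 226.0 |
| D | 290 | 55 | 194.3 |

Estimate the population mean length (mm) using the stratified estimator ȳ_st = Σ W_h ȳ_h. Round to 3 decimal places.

N = Σ N_h = 1190. Stratum weights W_h = N_h/N.
ȳ_st = (320·250.1 + 60·407.7 + 520·226.0 + 290·194.3) / 1190 = 233.91681

ȳ_st ≈ 233.917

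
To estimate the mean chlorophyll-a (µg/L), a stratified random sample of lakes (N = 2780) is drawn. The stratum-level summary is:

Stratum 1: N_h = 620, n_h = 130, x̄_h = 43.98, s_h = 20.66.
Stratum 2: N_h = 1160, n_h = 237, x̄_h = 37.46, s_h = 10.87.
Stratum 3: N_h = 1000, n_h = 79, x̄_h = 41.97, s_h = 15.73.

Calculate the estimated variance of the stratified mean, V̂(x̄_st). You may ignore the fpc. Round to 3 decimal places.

V̂(x̄_st) = Σ W_h² s_h²/n_h, with W_h = N_h/N and N = 2780:
  stratum 1: (620/2780)²·20.66²/130 = 0.163309
  stratum 2: (1160/2780)²·10.87²/237 = 0.0868035
  stratum 3: (1000/2780)²·15.73²/79 = 0.405267
V̂(x̄_st) = 0.655379

V̂(x̄_st) ≈ 0.655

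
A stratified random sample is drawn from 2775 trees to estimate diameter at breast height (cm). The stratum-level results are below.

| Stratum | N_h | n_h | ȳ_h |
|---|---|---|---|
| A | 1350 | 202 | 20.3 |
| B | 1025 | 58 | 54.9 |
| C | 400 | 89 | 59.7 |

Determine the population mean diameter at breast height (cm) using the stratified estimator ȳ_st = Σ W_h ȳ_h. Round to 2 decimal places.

ȳ_st ≈ 38.76

N = Σ N_h = 2775. Stratum weights W_h = N_h/N.
ȳ_st = (1350·20.3 + 1025·54.9 + 400·59.7) / 2775 = 38.7595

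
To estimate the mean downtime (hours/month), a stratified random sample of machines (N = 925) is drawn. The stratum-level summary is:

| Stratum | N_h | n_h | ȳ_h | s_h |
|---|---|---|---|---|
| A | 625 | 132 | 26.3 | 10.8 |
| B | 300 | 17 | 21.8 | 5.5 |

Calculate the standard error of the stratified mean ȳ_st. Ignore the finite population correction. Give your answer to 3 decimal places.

SE(ȳ_st) ≈ 0.768

V̂(ȳ_st) = Σ W_h² s_h²/n_h, with W_h = N_h/N and N = 925:
  stratum A: (625/925)²·10.8²/132 = 0.403413
  stratum B: (300/925)²·5.5²/17 = 0.18717
V̂(ȳ_st) = 0.590583
SE(ȳ_st) = √0.590583 = 0.768494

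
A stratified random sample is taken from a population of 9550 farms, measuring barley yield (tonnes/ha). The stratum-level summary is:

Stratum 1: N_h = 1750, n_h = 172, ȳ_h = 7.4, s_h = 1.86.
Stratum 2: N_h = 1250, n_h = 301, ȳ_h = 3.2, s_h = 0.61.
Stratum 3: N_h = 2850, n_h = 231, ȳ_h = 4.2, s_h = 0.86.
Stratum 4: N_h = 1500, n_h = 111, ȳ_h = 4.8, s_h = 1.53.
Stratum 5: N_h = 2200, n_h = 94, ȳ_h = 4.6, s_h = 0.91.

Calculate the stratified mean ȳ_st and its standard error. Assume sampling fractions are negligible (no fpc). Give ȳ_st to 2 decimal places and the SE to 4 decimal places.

ȳ_st ≈ 4.84, SE ≈ 0.0444

ȳ_st = Σ W_h ȳ_h = (1750·7.4 + 1250·3.2 + 2850·4.2 + 1500·4.8 + 2200·4.6)/9550 = 4.84188
V̂(ȳ_st) = Σ W_h² s_h²/n_h, with W_h = N_h/N and N = 9550:
  stratum 1: (1750/9550)²·1.86²/172 = 0.000675409
  stratum 2: (1250/9550)²·0.61²/301 = 2.1179e-05
  stratum 3: (2850/9550)²·0.86²/231 = 0.000285146
  stratum 4: (1500/9550)²·1.53²/111 = 0.000520278
  stratum 5: (2200/9550)²·0.91²/94 = 0.000467513
V̂(ȳ_st) = 0.00196953
SE(ȳ_st) = √0.00196953 = 0.0443793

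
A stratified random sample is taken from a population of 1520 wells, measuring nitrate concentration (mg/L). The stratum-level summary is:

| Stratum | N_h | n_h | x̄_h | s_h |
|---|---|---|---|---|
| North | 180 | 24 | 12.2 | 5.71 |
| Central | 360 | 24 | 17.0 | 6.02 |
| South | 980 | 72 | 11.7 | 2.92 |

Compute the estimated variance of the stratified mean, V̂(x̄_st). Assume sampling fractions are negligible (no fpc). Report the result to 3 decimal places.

V̂(x̄_st) ≈ 0.153

V̂(x̄_st) = Σ W_h² s_h²/n_h, with W_h = N_h/N and N = 1520:
  stratum North: (180/1520)²·5.71²/24 = 0.019051
  stratum Central: (360/1520)²·6.02²/24 = 0.0847032
  stratum South: (980/1520)²·2.92²/72 = 0.0492264
V̂(x̄_st) = 0.152981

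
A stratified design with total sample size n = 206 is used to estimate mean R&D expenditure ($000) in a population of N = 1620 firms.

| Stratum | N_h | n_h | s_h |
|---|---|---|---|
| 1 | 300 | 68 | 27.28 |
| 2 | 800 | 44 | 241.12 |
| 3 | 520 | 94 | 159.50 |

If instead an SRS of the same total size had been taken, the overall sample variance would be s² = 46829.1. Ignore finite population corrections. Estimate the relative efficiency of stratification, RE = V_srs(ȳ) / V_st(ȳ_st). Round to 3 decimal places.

V̂(ȳ_st) = Σ W_h² s_h²/n_h, with W_h = N_h/N and N = 1620:
  stratum 1: (300/1620)²·27.28²/68 = 0.375312
  stratum 2: (800/1620)²·241.12²/44 = 322.228
  stratum 3: (520/1620)²·159.50²/94 = 27.885
V_st = 350.489
V_srs = s²/n = 46829.1/206 = 227.326
Relative efficiency = V_srs / V_st = 227.326/350.489 = 0.6486

RE ≈ 0.649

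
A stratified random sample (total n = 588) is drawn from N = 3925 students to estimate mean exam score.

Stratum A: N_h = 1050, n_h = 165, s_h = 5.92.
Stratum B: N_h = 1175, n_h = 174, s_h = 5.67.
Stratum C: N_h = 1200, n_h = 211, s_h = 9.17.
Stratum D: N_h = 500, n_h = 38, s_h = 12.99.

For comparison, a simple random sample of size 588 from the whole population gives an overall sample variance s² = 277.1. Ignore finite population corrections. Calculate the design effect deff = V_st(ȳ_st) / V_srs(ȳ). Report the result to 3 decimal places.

deff ≈ 0.299

V̂(ȳ_st) = Σ W_h² s_h²/n_h, with W_h = N_h/N and N = 3925:
  stratum A: (1050/3925)²·5.92²/165 = 0.0152005
  stratum B: (1175/3925)²·5.67²/174 = 0.0165582
  stratum C: (1200/3925)²·9.17²/211 = 0.0372511
  stratum D: (500/3925)²·12.99²/38 = 0.0720602
V_st = 0.14107
V_srs = s²/n = 277.1/588 = 0.471259
deff = V_st / V_srs = 0.14107/0.471259 = 0.2993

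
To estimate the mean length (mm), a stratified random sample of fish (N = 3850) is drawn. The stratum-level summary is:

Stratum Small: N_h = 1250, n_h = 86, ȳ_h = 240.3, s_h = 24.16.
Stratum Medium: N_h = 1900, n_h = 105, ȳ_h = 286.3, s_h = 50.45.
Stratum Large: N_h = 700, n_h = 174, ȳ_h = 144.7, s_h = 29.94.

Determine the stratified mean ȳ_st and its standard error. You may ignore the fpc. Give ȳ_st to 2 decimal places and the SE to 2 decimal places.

ȳ_st = Σ W_h ȳ_h = (1250·240.3 + 1900·286.3 + 700·144.7)/3850 = 245.61948
V̂(ȳ_st) = Σ W_h² s_h²/n_h, with W_h = N_h/N and N = 3850:
  stratum Small: (1250/3850)²·24.16²/86 = 0.715474
  stratum Medium: (1900/3850)²·50.45²/105 = 5.90363
  stratum Large: (700/3850)²·29.94²/174 = 0.170306
V̂(ȳ_st) = 6.78941
SE(ȳ_st) = √6.78941 = 2.60565

ȳ_st ≈ 245.62, SE ≈ 2.61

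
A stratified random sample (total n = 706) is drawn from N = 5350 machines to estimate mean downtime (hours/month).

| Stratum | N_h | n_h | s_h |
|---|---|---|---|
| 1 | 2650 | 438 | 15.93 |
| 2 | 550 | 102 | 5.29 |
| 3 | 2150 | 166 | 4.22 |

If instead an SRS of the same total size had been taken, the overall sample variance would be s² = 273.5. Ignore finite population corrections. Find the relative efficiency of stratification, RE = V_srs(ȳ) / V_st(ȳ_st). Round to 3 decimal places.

RE ≈ 2.386

V̂(ȳ_st) = Σ W_h² s_h²/n_h, with W_h = N_h/N and N = 5350:
  stratum 1: (2650/5350)²·15.93²/438 = 0.142148
  stratum 2: (550/5350)²·5.29²/102 = 0.00289954
  stratum 3: (2150/5350)²·4.22²/166 = 0.0173255
V_st = 0.162373
V_srs = s²/n = 273.5/706 = 0.387394
Relative efficiency = V_srs / V_st = 0.387394/0.162373 = 2.3858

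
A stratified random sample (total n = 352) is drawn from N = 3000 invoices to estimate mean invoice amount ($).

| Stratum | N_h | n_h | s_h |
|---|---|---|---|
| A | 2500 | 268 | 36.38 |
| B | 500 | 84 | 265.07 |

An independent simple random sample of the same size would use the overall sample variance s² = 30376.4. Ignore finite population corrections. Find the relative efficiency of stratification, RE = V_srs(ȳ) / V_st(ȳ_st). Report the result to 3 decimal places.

V̂(ȳ_st) = Σ W_h² s_h²/n_h, with W_h = N_h/N and N = 3000:
  stratum A: (2500/3000)²·36.38²/268 = 3.42948
  stratum B: (500/3000)²·265.07²/84 = 23.2348
V_st = 26.6643
V_srs = s²/n = 30376.4/352 = 86.2966
Relative efficiency = V_srs / V_st = 86.2966/26.6643 = 3.2364

RE ≈ 3.236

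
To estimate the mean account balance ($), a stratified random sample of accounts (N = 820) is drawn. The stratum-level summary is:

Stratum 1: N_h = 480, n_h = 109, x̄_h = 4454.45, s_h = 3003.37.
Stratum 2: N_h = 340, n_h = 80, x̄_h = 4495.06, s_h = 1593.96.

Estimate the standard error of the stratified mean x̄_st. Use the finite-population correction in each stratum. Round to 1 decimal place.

SE(x̄_st) ≈ 161.5

V̂(x̄_st) = Σ W_h² (1 − n_h/N_h) s_h²/n_h, with W_h = N_h/N and N = 820:
  stratum 1: (480/820)²·(1 − 109/480)·3003.37²/109 = 21916.9
  stratum 2: (340/820)²·(1 − 80/340)·1593.96²/80 = 4175.32
V̂(x̄_st) = 26092.2
SE(x̄_st) = √26092.2 = 161.531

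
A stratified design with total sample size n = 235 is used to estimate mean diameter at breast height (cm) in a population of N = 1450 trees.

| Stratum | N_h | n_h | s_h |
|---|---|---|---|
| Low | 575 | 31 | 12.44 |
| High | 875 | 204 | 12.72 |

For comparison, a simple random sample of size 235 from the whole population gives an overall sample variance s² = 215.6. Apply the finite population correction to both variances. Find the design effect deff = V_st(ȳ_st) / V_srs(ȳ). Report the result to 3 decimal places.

deff ≈ 1.254

V̂(ȳ_st) = Σ W_h² (1 − n_h/N_h) s_h²/n_h, with W_h = N_h/N and N = 1450:
  stratum Low: (575/1450)²·(1 − 31/575)·12.44²/31 = 0.742694
  stratum High: (875/1450)²·(1 − 204/875)·12.72²/204 = 0.221482
V_st = 0.964176
V_srs = (1 − 235/1450)·215.6/235 = 0.768757
deff = V_st / V_srs = 0.964176/0.768757 = 1.2542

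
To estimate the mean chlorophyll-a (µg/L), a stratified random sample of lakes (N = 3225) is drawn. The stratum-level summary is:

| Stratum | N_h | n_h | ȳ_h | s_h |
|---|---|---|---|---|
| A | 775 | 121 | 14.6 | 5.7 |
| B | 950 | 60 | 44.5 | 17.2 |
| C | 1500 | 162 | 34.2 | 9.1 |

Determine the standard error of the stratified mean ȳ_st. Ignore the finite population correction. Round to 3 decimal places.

V̂(ȳ_st) = Σ W_h² s_h²/n_h, with W_h = N_h/N and N = 3225:
  stratum A: (775/3225)²·5.7²/121 = 0.0155063
  stratum B: (950/3225)²·17.2²/60 = 0.427852
  stratum C: (1500/3225)²·9.1²/162 = 0.110584
V̂(ȳ_st) = 0.553942
SE(ȳ_st) = √0.553942 = 0.744273

SE(ȳ_st) ≈ 0.744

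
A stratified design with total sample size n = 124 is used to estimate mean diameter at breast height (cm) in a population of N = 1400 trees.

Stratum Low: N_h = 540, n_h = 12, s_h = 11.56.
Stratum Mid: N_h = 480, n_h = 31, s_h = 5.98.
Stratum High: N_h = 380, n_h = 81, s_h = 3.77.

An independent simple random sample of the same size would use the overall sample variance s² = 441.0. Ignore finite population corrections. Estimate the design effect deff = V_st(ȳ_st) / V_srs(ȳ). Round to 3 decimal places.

V̂(ȳ_st) = Σ W_h² s_h²/n_h, with W_h = N_h/N and N = 1400:
  stratum Low: (540/1400)²·11.56²/12 = 1.65678
  stratum Mid: (480/1400)²·5.98²/31 = 0.135602
  stratum High: (380/1400)²·3.77²/81 = 0.0129273
V_st = 1.80531
V_srs = s²/n = 441.0/124 = 3.55645
deff = V_st / V_srs = 1.80531/3.55645 = 0.5076

deff ≈ 0.508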